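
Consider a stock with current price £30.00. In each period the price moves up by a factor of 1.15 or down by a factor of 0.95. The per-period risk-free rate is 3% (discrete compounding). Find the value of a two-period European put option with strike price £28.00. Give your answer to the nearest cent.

Risk-neutral probability p = (1 + 0.03 − 0.95)/(1.15 − 0.95) = 0.0800/0.2000 = 0.4000
Terminal stock prices: S_uu = 39.67, S_ud = 32.77, S_dd = 27.07
Terminal payoffs (K − S): max(-11.67, 0) = 0, max(-4.775, 0) = 0, max(0.925, 0) = 0.925
Node u (S = 34.5): V_u = 1/1.03·[0.4000·0.0000 + 0.6000·0.0000] = 0.0000
Node d (S = 28.5): V_d = 1/1.03·[0.4000·0.0000 + 0.6000·0.9250] = 0.5388
Node 0 (S = 30): V_0 = 1/1.03·[0.4000·0.0000 + 0.6000·0.5388] = 0.3139

£0.31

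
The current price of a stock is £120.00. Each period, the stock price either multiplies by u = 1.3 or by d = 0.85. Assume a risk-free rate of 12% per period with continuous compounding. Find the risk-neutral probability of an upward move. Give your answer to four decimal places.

Risk-neutral probability p = (e^0.12 − 0.85)/(1.3 − 0.85) = 0.2775/0.4500 = 0.6167

p = 0.6167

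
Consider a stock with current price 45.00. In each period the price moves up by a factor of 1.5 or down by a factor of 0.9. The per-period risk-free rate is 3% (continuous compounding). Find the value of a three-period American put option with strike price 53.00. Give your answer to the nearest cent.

9.55

Risk-neutral probability p = (e^0.03 − 0.9)/(1.5 − 0.9) = 0.1305/0.6000 = 0.2174
Terminal stock prices: S_uuu = 151.9, S_uud = 91.12, S_udd = 54.68, S_ddd = 32.81
Terminal payoffs (K − S): max(-98.88, 0) = 0, max(-38.12, 0) = 0, max(-1.675, 0) = 0, max(20.19, 0) = 20.19
Node uu (S = 101.2): continuation = e^(−0.03)·[0.2174·0.0000 + 0.7826·0.0000] = 0.0000; exercise value = 0.0000 ≤ continuation, so V_uu = 0.0000
Node ud (S = 60.75): continuation = e^(−0.03)·[0.2174·0.0000 + 0.7826·0.0000] = 0.0000; exercise value = 0.0000 ≤ continuation, so V_ud = 0.0000
Node dd (S = 36.45): continuation = e^(−0.03)·[0.2174·0.0000 + 0.7826·20.1950] = 15.3370; exercise value = 16.5500 > continuation, so V_dd = 16.5500 (exercise)
Node u (S = 67.5): continuation = e^(−0.03)·[0.2174·0.0000 + 0.7826·0.0000] = 0.0000; exercise value = 0.0000 ≤ continuation, so V_u = 0.0000
Node d (S = 40.5): continuation = e^(−0.03)·[0.2174·0.0000 + 0.7826·16.5500] = 12.5689; exercise value = 12.5000 ≤ continuation, so V_d = 12.5689
Node 0 (S = 45): continuation = e^(−0.03)·[0.2174·0.0000 + 0.7826·12.5689] = 9.5454; exercise value = 8.0000 ≤ continuation, so V_0 = 9.5454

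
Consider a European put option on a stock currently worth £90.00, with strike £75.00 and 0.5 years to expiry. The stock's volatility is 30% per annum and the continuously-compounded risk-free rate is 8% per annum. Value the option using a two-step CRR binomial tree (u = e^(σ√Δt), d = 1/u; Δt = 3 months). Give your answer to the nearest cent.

CRR parameters: u = e^(σ√Δt) = e^(0.3·√0.25) = 1.1618, d = 1/u = 0.8607
Per-period rate: rΔt = 0.08·0.25 = 0.02, so R = e^0.02 = 1.0202
Risk-neutral probability p = (e^0.02 − 0.8607)/(1.1618 − 0.8607) = 0.1595/0.3011 = 0.5297
Terminal stock prices: S_uu = 121.5, S_ud = 90, S_dd = 66.67
Terminal payoffs (K − S): max(-46.49, 0) = 0, max(-15, 0) = 0, max(8.326, 0) = 8.326
Node u (S = 104.6): V_u = e^(−0.02)·[0.5297·0.0000 + 0.4703·0.0000] = 0.0000
Node d (S = 77.46): V_d = e^(−0.02)·[0.5297·0.0000 + 0.4703·8.3264] = 3.8387
Node 0 (S = 90): V_0 = e^(−0.02)·[0.5297·0.0000 + 0.4703·3.8387] = 1.7698

£1.77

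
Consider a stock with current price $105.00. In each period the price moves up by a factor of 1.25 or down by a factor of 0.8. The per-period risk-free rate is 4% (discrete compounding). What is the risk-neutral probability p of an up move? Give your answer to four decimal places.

p = 0.5333

Risk-neutral probability p = (1 + 0.04 − 0.8)/(1.25 − 0.8) = 0.2400/0.4500 = 0.5333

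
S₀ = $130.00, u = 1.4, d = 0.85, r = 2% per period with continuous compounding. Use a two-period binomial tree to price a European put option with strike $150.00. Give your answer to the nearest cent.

$25.69

Risk-neutral probability p = (e^0.02 − 0.85)/(1.4 − 0.85) = 0.1702/0.5500 = 0.3095
Terminal stock prices: S_uu = 254.8, S_ud = 154.7, S_dd = 93.92
Terminal payoffs (K − S): max(-104.8, 0) = 0, max(-4.7, 0) = 0, max(56.08, 0) = 56.08
Node u (S = 182): V_u = e^(−0.02)·[0.3095·0.0000 + 0.6905·0.0000] = 0.0000
Node d (S = 110.5): V_d = e^(−0.02)·[0.3095·0.0000 + 0.6905·56.0750] = 37.9554
Node 0 (S = 130): V_0 = e^(−0.02)·[0.3095·0.0000 + 0.6905·37.9554] = 25.6909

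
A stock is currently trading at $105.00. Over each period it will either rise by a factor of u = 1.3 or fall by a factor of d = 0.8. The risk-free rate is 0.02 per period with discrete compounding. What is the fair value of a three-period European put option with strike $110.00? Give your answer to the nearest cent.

Risk-neutral probability p = (1 + 0.02 − 0.8)/(1.3 − 0.8) = 0.2200/0.5000 = 0.4400
Terminal stock prices: S_uuu = 230.7, S_uud = 142, S_udd = 87.36, S_ddd = 53.76
Terminal payoffs (K − S): max(-120.7, 0) = 0, max(-31.96, 0) = 0, max(22.64, 0) = 22.64, max(56.24, 0) = 56.24
Node uu (S = 177.5): V_uu = 1/1.02·[0.4400·0.0000 + 0.5600·0.0000] = 0.0000
Node ud (S = 109.2): V_ud = 1/1.02·[0.4400·0.0000 + 0.5600·22.6400] = 12.4298
Node dd (S = 67.2): V_dd = 1/1.02·[0.4400·22.6400 + 0.5600·56.2400] = 40.6431
Node u (S = 136.5): V_u = 1/1.02·[0.4400·0.0000 + 0.5600·12.4298] = 6.8242
Node d (S = 84): V_d = 1/1.02·[0.4400·12.4298 + 0.5600·40.6431] = 27.6758
Node 0 (S = 105): V_0 = 1/1.02·[0.4400·6.8242 + 0.5600·27.6758] = 18.1383

$18.14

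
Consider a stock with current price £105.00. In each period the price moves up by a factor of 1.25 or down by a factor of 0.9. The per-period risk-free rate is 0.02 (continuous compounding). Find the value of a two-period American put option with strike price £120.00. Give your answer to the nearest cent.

£16.82

Risk-neutral probability p = (e^0.02 − 0.9)/(1.25 − 0.9) = 0.1202/0.3500 = 0.3434
Terminal stock prices: S_uu = 164.1, S_ud = 118.1, S_dd = 85.05
Terminal payoffs (K − S): max(-44.06, 0) = 0, max(1.875, 0) = 1.875, max(34.95, 0) = 34.95
Node u (S = 131.2): continuation = e^(−0.02)·[0.3434·0.0000 + 0.6566·1.8750] = 1.2067; exercise value = 0.0000 ≤ continuation, so V_u = 1.2067
Node d (S = 94.5): continuation = e^(−0.02)·[0.3434·1.8750 + 0.6566·34.9500] = 23.1238; exercise value = 25.5000 > continuation, so V_d = 25.5000 (exercise)
Node 0 (S = 105): continuation = e^(−0.02)·[0.3434·1.2067 + 0.6566·25.5000] = 16.8172; exercise value = 15.0000 ≤ continuation, so V_0 = 16.8172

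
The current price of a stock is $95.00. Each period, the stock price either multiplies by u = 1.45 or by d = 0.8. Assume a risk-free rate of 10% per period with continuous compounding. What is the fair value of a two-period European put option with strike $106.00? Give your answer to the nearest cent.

Risk-neutral probability p = (e^0.1 − 0.8)/(1.45 − 0.8) = 0.3052/0.6500 = 0.4695
Terminal stock prices: S_uu = 199.7, S_ud = 110.2, S_dd = 60.8
Terminal payoffs (K − S): max(-93.74, 0) = 0, max(-4.2, 0) = 0, max(45.2, 0) = 45.2
Node u (S = 137.8): V_u = e^(−0.1)·[0.4695·0.0000 + 0.5305·0.0000] = 0.0000
Node d (S = 76): V_d = e^(−0.1)·[0.4695·0.0000 + 0.5305·45.2000] = 21.6970
Node 0 (S = 95): V_0 = e^(−0.1)·[0.4695·0.0000 + 0.5305·21.6970] = 10.4150

$10.42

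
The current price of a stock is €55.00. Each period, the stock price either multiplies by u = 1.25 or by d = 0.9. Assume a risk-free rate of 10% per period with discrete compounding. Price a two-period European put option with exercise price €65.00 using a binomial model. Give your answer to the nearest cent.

€4.37

Risk-neutral probability p = (1 + 0.1 − 0.9)/(1.25 − 0.9) = 0.2000/0.3500 = 0.5714
Terminal stock prices: S_uu = 85.94, S_ud = 61.88, S_dd = 44.55
Terminal payoffs (K − S): max(-20.94, 0) = 0, max(3.125, 0) = 3.125, max(20.45, 0) = 20.45
Node u (S = 68.75): V_u = 1/1.1·[0.5714·0.0000 + 0.4286·3.1250] = 1.2175
Node d (S = 49.5): V_d = 1/1.1·[0.5714·3.1250 + 0.4286·20.4500] = 9.5909
Node 0 (S = 55): V_0 = 1/1.1·[0.5714·1.2175 + 0.4286·9.5909] = 4.3692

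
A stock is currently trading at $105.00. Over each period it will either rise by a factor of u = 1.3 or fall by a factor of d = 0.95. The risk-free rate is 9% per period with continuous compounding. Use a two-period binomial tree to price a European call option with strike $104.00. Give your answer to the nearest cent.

Risk-neutral probability p = (e^0.09 − 0.95)/(1.3 − 0.95) = 0.1442/0.3500 = 0.4119
Terminal stock prices: S_uu = 177.5, S_ud = 129.7, S_dd = 94.76
Terminal payoffs (S − K): max(73.45, 0) = 73.45, max(25.67, 0) = 25.67, max(-9.237, 0) = 0
Node u (S = 136.5): V_u = e^(−0.09)·[0.4119·73.4500 + 0.5881·25.6750] = 41.4512
Node d (S = 99.75): V_d = e^(−0.09)·[0.4119·25.6750 + 0.5881·0.0000] = 9.6659
Node 0 (S = 105): V_0 = e^(−0.09)·[0.4119·41.4512 + 0.5881·9.6659] = 20.8003

$20.80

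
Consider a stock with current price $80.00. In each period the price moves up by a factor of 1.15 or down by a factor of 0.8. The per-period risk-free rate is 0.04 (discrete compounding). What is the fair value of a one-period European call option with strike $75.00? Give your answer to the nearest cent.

Risk-neutral probability p = (1 + 0.04 − 0.8)/(1.15 − 0.8) = 0.2400/0.3500 = 0.6857
Terminal stock prices: S_u = 92, S_d = 64
Terminal payoffs (S − K): max(17, 0) = 17, max(-11, 0) = 0
Node 0 (S = 80): V_0 = 1/1.04·[0.6857·17.0000 + 0.3143·0.0000] = 11.2088

$11.21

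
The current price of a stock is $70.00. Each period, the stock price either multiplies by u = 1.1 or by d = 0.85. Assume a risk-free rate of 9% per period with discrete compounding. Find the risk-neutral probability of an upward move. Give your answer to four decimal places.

p = 0.9600

Risk-neutral probability p = (1 + 0.09 − 0.85)/(1.1 − 0.85) = 0.2400/0.2500 = 0.9600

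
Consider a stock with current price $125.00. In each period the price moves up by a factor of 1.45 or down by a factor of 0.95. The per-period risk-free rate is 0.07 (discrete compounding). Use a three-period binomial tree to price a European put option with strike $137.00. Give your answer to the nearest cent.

$10.69

Risk-neutral probability p = (1 + 0.07 − 0.95)/(1.45 − 0.95) = 0.1200/0.5000 = 0.2400
Terminal stock prices: S_uuu = 381.1, S_uud = 249.7, S_udd = 163.6, S_ddd = 107.2
Terminal payoffs (K − S): max(-244.1, 0) = 0, max(-112.7, 0) = 0, max(-26.58, 0) = 0, max(29.83, 0) = 29.83
Node uu (S = 262.8): V_uu = 1/1.07·[0.2400·0.0000 + 0.7600·0.0000] = 0.0000
Node ud (S = 172.2): V_ud = 1/1.07·[0.2400·0.0000 + 0.7600·0.0000] = 0.0000
Node dd (S = 112.8): V_dd = 1/1.07·[0.2400·0.0000 + 0.7600·29.8281] = 21.1863
Node u (S = 181.2): V_u = 1/1.07·[0.2400·0.0000 + 0.7600·0.0000] = 0.0000
Node d (S = 118.8): V_d = 1/1.07·[0.2400·0.0000 + 0.7600·21.1863] = 15.0482
Node 0 (S = 125): V_0 = 1/1.07·[0.2400·0.0000 + 0.7600·15.0482] = 10.6885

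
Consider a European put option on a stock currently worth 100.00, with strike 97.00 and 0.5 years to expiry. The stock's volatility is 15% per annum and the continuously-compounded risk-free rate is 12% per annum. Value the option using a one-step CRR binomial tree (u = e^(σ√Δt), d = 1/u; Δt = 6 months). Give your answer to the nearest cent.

CRR parameters: u = e^(σ√Δt) = e^(0.15·√0.5) = 1.1119, d = 1/u = 0.8994
Per-period rate: rΔt = 0.12·0.5 = 0.06, so R = e^0.06 = 1.0618
Risk-neutral probability p = (e^0.06 − 0.8994)/(1.1119 − 0.8994) = 0.1625/0.2125 = 0.7645
Terminal stock prices: S_u = 111.2, S_d = 89.94
Terminal payoffs (K − S): max(-14.19, 0) = 0, max(7.063, 0) = 7.063
Node 0 (S = 100): V_0 = e^(−0.06)·[0.7645·0.0000 + 0.2355·7.0635] = 1.5668

1.57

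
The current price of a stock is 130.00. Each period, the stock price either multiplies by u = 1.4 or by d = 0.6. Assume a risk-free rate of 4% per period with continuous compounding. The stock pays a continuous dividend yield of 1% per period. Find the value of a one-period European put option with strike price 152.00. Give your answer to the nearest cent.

32.84

Per-period risk-free factor R = e^0.04 = 1.0408; dividend-adjusted growth = e^(0.04−0.01) = 1.0305.
Risk-neutral probability p = (1.0305 − 0.6)/(1.4 − 0.6) = 0.4305/0.8000 = 0.5381
Terminal stock prices: S_u = 182, S_d = 78
Terminal payoffs (K − S): max(-30, 0) = 0, max(74, 0) = 74
Node 0 (S = 130): V_0 = e^(−0.04)·[0.5381·0.0000 + 0.4619·74.0000] = 32.8426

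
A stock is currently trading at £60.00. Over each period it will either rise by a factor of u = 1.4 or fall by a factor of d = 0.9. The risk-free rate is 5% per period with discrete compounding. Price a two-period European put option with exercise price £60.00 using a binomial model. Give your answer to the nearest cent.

£5.07

Risk-neutral probability p = (1 + 0.05 − 0.9)/(1.4 − 0.9) = 0.1500/0.5000 = 0.3000
Terminal stock prices: S_uu = 117.6, S_ud = 75.6, S_dd = 48.6
Terminal payoffs (K − S): max(-57.6, 0) = 0, max(-15.6, 0) = 0, max(11.4, 0) = 11.4
Node u (S = 84): V_u = 1/1.05·[0.3000·0.0000 + 0.7000·0.0000] = 0.0000
Node d (S = 54): V_d = 1/1.05·[0.3000·0.0000 + 0.7000·11.4000] = 7.6000
Node 0 (S = 60): V_0 = 1/1.05·[0.3000·0.0000 + 0.7000·7.6000] = 5.0667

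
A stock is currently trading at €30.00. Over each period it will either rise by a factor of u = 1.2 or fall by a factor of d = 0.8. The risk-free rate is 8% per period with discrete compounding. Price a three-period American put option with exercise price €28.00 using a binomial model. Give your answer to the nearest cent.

€1.36

Risk-neutral probability p = (1 + 0.08 − 0.8)/(1.2 − 0.8) = 0.2800/0.4000 = 0.7000
Terminal stock prices: S_uuu = 51.84, S_uud = 34.56, S_udd = 23.04, S_ddd = 15.36
Terminal payoffs (K − S): max(-23.84, 0) = 0, max(-6.56, 0) = 0, max(4.96, 0) = 4.96, max(12.64, 0) = 12.64
Node uu (S = 43.2): continuation = 1/1.08·[0.7000·0.0000 + 0.3000·0.0000] = 0.0000; exercise value = 0.0000 ≤ continuation, so V_uu = 0.0000
Node ud (S = 28.8): continuation = 1/1.08·[0.7000·0.0000 + 0.3000·4.9600] = 1.3778; exercise value = 0.0000 ≤ continuation, so V_ud = 1.3778
Node dd (S = 19.2): continuation = 1/1.08·[0.7000·4.9600 + 0.3000·12.6400] = 6.7259; exercise value = 8.8000 > continuation, so V_dd = 8.8000 (exercise)
Node u (S = 36): continuation = 1/1.08·[0.7000·0.0000 + 0.3000·1.3778] = 0.3827; exercise value = 0.0000 ≤ continuation, so V_u = 0.3827
Node d (S = 24): continuation = 1/1.08·[0.7000·1.3778 + 0.3000·8.8000] = 3.3374; exercise value = 4.0000 > continuation, so V_d = 4.0000 (exercise)
Node 0 (S = 30): continuation = 1/1.08·[0.7000·0.3827 + 0.3000·4.0000] = 1.3592; exercise value = 0.0000 ≤ continuation, so V_0 = 1.3592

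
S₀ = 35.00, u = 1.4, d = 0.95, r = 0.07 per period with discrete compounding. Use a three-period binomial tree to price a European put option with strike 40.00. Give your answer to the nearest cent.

Risk-neutral probability p = (1 + 0.07 − 0.95)/(1.4 − 0.95) = 0.1200/0.4500 = 0.2667
Terminal stock prices: S_uuu = 96.04, S_uud = 65.17, S_udd = 44.22, S_ddd = 30.01
Terminal payoffs (K − S): max(-56.04, 0) = 0, max(-25.17, 0) = 0, max(-4.222, 0) = 0, max(9.992, 0) = 9.992
Node uu (S = 68.6): V_uu = 1/1.07·[0.2667·0.0000 + 0.7333·0.0000] = 0.0000
Node ud (S = 46.55): V_ud = 1/1.07·[0.2667·0.0000 + 0.7333·0.0000] = 0.0000
Node dd (S = 31.59): V_dd = 1/1.07·[0.2667·0.0000 + 0.7333·9.9919] = 6.8480
Node u (S = 49): V_u = 1/1.07·[0.2667·0.0000 + 0.7333·0.0000] = 0.0000
Node d (S = 33.25): V_d = 1/1.07·[0.2667·0.0000 + 0.7333·6.8480] = 4.6933
Node 0 (S = 35): V_0 = 1/1.07·[0.2667·0.0000 + 0.7333·4.6933] = 3.2166

3.22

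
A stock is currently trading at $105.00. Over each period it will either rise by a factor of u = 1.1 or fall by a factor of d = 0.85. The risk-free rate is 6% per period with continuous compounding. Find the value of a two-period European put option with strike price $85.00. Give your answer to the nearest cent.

Risk-neutral probability p = (e^0.06 − 0.85)/(1.1 − 0.85) = 0.2118/0.2500 = 0.8473
Terminal stock prices: S_uu = 127.1, S_ud = 98.18, S_dd = 75.86
Terminal payoffs (K − S): max(-42.05, 0) = 0, max(-13.18, 0) = 0, max(9.138, 0) = 9.138
Node u (S = 115.5): V_u = e^(−0.06)·[0.8473·0.0000 + 0.1527·0.0000] = 0.0000
Node d (S = 89.25): V_d = e^(−0.06)·[0.8473·0.0000 + 0.1527·9.1375] = 1.3136
Node 0 (S = 105): V_0 = e^(−0.06)·[0.8473·0.0000 + 0.1527·1.3136] = 0.1889

$0.19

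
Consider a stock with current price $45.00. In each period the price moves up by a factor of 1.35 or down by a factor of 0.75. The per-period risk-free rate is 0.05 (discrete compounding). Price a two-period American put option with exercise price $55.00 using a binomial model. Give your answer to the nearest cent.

$12.26

Risk-neutral probability p = (1 + 0.05 − 0.75)/(1.35 − 0.75) = 0.3000/0.6000 = 0.5000
Terminal stock prices: S_uu = 82.01, S_ud = 45.56, S_dd = 25.31
Terminal payoffs (K − S): max(-27.01, 0) = 0, max(9.437, 0) = 9.437, max(29.69, 0) = 29.69
Node u (S = 60.75): continuation = 1/1.05·[0.5000·0.0000 + 0.5000·9.4375] = 4.4940; exercise value = 0.0000 ≤ continuation, so V_u = 4.4940
Node d (S = 33.75): continuation = 1/1.05·[0.5000·9.4375 + 0.5000·29.6875] = 18.6310; exercise value = 21.2500 > continuation, so V_d = 21.2500 (exercise)
Node 0 (S = 45): continuation = 1/1.05·[0.5000·4.4940 + 0.5000·21.2500] = 12.2591; exercise value = 10.0000 ≤ continuation, so V_0 = 12.2591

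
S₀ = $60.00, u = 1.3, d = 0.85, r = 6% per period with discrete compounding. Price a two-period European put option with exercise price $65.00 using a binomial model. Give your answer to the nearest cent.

Risk-neutral probability p = (1 + 0.06 − 0.85)/(1.3 − 0.85) = 0.2100/0.4500 = 0.4667
Terminal stock prices: S_uu = 101.4, S_ud = 66.3, S_dd = 43.35
Terminal payoffs (K − S): max(-36.4, 0) = 0, max(-1.3, 0) = 0, max(21.65, 0) = 21.65
Node u (S = 78): V_u = 1/1.06·[0.4667·0.0000 + 0.5333·0.0000] = 0.0000
Node d (S = 51): V_d = 1/1.06·[0.4667·0.0000 + 0.5333·21.6500] = 10.8931
Node 0 (S = 60): V_0 = 1/1.06·[0.4667·0.0000 + 0.5333·10.8931] = 5.4808

$5.48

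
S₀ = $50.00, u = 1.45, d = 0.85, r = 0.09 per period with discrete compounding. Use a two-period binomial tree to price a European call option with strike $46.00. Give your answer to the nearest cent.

Risk-neutral probability p = (1 + 0.09 − 0.85)/(1.45 − 0.85) = 0.2400/0.6000 = 0.4000
Terminal stock prices: S_uu = 105.1, S_ud = 61.62, S_dd = 36.12
Terminal payoffs (S − K): max(59.12, 0) = 59.12, max(15.62, 0) = 15.62, max(-9.875, 0) = 0
Node u (S = 72.5): V_u = 1/1.09·[0.4000·59.1250 + 0.6000·15.6250] = 30.2982
Node d (S = 42.5): V_d = 1/1.09·[0.4000·15.6250 + 0.6000·0.0000] = 5.7339
Node 0 (S = 50): V_0 = 1/1.09·[0.4000·30.2982 + 0.6000·5.7339] = 14.2749

$14.27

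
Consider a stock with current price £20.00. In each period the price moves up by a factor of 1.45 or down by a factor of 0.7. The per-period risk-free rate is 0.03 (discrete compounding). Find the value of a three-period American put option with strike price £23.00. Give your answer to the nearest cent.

£6.12

Risk-neutral probability p = (1 + 0.03 − 0.7)/(1.45 − 0.7) = 0.3300/0.7500 = 0.4400
Terminal stock prices: S_uuu = 60.97, S_uud = 29.43, S_udd = 14.21, S_ddd = 6.86
Terminal payoffs (K − S): max(-37.97, 0) = 0, max(-6.435, 0) = 0, max(8.79, 0) = 8.79, max(16.14, 0) = 16.14
Node uu (S = 42.05): continuation = 1/1.03·[0.4400·0.0000 + 0.5600·0.0000] = 0.0000; exercise value = 0.0000 ≤ continuation, so V_uu = 0.0000
Node ud (S = 20.3): continuation = 1/1.03·[0.4400·0.0000 + 0.5600·8.7900] = 4.7790; exercise value = 2.7000 ≤ continuation, so V_ud = 4.7790
Node dd (S = 9.8): continuation = 1/1.03·[0.4400·8.7900 + 0.5600·16.1400] = 12.5301; exercise value = 13.2000 > continuation, so V_dd = 13.2000 (exercise)
Node u (S = 29): continuation = 1/1.03·[0.4400·0.0000 + 0.5600·4.7790] = 2.5983; exercise value = 0.0000 ≤ continuation, so V_u = 2.5983
Node d (S = 14): continuation = 1/1.03·[0.4400·4.7790 + 0.5600·13.2000] = 9.2182; exercise value = 9.0000 ≤ continuation, so V_d = 9.2182
Node 0 (S = 20): continuation = 1/1.03·[0.4400·2.5983 + 0.5600·9.2182] = 6.1218; exercise value = 3.0000 ≤ continuation, so V_0 = 6.1218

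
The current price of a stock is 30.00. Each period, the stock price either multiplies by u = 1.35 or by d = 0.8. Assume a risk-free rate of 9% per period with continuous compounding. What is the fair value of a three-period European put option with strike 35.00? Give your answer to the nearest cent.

3.92

Risk-neutral probability p = (e^0.09 − 0.8)/(1.35 − 0.8) = 0.2942/0.5500 = 0.5349
Terminal stock prices: S_uuu = 73.81, S_uud = 43.74, S_udd = 25.92, S_ddd = 15.36
Terminal payoffs (K − S): max(-38.81, 0) = 0, max(-8.74, 0) = 0, max(9.08, 0) = 9.08, max(19.64, 0) = 19.64
Node uu (S = 54.68): V_uu = e^(−0.09)·[0.5349·0.0000 + 0.4651·0.0000] = 0.0000
Node ud (S = 32.4): V_ud = e^(−0.09)·[0.5349·0.0000 + 0.4651·9.0800] = 3.8599
Node dd (S = 19.2): V_dd = e^(−0.09)·[0.5349·9.0800 + 0.4651·19.6400] = 12.7876
Node u (S = 40.5): V_u = e^(−0.09)·[0.5349·0.0000 + 0.4651·3.8599] = 1.6409
Node d (S = 24): V_d = e^(−0.09)·[0.5349·3.8599 + 0.4651·12.7876] = 7.3229
Node 0 (S = 30): V_0 = e^(−0.09)·[0.5349·1.6409 + 0.4651·7.3229] = 3.9151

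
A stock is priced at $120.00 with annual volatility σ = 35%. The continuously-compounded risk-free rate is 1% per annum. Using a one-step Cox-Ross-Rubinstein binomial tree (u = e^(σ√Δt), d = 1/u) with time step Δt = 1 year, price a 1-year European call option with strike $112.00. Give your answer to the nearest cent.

CRR parameters: u = e^(σ√Δt) = e^(0.35·√1) = 1.4191, d = 1/u = 0.7047
Per-period rate: rΔt = 0.01·1 = 0.01, so R = e^0.01 = 1.0101
Risk-neutral probability p = (e^0.01 − 0.7047)/(1.4191 − 0.7047) = 0.3054/0.7144 = 0.4275
Terminal stock prices: S_u = 170.3, S_d = 84.56
Terminal payoffs (S − K): max(58.29, 0) = 58.29, max(-27.44, 0) = 0
Node 0 (S = 120): V_0 = e^(−0.01)·[0.4275·58.2881 + 0.5725·0.0000] = 24.6674

$24.67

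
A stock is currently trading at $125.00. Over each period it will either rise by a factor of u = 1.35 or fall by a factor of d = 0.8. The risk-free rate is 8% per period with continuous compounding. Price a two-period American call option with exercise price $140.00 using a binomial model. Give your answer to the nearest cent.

Risk-neutral probability p = (e^0.08 − 0.8)/(1.35 − 0.8) = 0.2833/0.5500 = 0.5151
Terminal stock prices: S_uu = 227.8, S_ud = 135, S_dd = 80
Terminal payoffs (S − K): max(87.81, 0) = 87.81, max(-5, 0) = 0, max(-60, 0) = 0
Node u (S = 168.8): continuation = e^(−0.08)·[0.5151·87.8125 + 0.4849·0.0000] = 41.7520; exercise value = 28.7500 ≤ continuation, so V_u = 41.7520
Node d (S = 100): continuation = e^(−0.08)·[0.5151·0.0000 + 0.4849·0.0000] = 0.0000; exercise value = 0.0000 ≤ continuation, so V_d = 0.0000
Node 0 (S = 125): continuation = e^(−0.08)·[0.5151·41.7520 + 0.4849·0.0000] = 19.8517; exercise value = 0.0000 ≤ continuation, so V_0 = 19.8517

$19.85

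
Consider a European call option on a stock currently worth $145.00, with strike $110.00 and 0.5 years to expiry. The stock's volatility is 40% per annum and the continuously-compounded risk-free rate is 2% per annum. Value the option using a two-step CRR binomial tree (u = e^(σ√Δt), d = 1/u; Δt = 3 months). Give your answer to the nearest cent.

CRR parameters: u = e^(σ√Δt) = e^(0.4·√0.25) = 1.2214, d = 1/u = 0.8187
Per-period rate: rΔt = 0.02·0.25 = 0.005, so R = e^0.005 = 1.0050
Risk-neutral probability p = (e^0.005 − 0.8187)/(1.2214 − 0.8187) = 0.1863/0.4027 = 0.4626
Terminal stock prices: S_uu = 216.3, S_ud = 145, S_dd = 97.2
Terminal payoffs (S − K): max(106.3, 0) = 106.3, max(35, 0) = 35, max(-12.8, 0) = 0
Node u (S = 177.1): V_u = e^(−0.005)·[0.4626·106.3146 + 0.5374·35.0000] = 67.6520
Node d (S = 118.7): V_d = e^(−0.005)·[0.4626·35.0000 + 0.5374·0.0000] = 16.1107
Node 0 (S = 145): V_0 = e^(−0.005)·[0.4626·67.6520 + 0.5374·16.1107] = 39.7552

$39.76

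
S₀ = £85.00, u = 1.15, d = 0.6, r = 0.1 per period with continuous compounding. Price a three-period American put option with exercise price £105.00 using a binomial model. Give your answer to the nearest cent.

Risk-neutral probability p = (e^0.1 − 0.6)/(1.15 − 0.6) = 0.5052/0.5500 = 0.9185
Terminal stock prices: S_uuu = 129.3, S_uud = 67.45, S_udd = 35.19, S_ddd = 18.36
Terminal payoffs (K − S): max(-24.27, 0) = 0, max(37.55, 0) = 37.55, max(69.81, 0) = 69.81, max(86.64, 0) = 86.64
Node uu (S = 112.4): continuation = e^(−0.1)·[0.9185·0.0000 + 0.0815·37.5525] = 2.7695; exercise value = 0.0000 ≤ continuation, so V_uu = 2.7695
Node ud (S = 58.65): continuation = e^(−0.1)·[0.9185·37.5525 + 0.0815·69.8100] = 36.3579; exercise value = 46.3500 > continuation, so V_ud = 46.3500 (exercise)
Node dd (S = 30.6): continuation = e^(−0.1)·[0.9185·69.8100 + 0.0815·86.6400] = 64.4079; exercise value = 74.4000 > continuation, so V_dd = 74.4000 (exercise)
Node u (S = 97.75): continuation = e^(−0.1)·[0.9185·2.7695 + 0.0815·46.3500] = 5.7201; exercise value = 7.2500 > continuation, so V_u = 7.2500 (exercise)
Node d (S = 51): continuation = e^(−0.1)·[0.9185·46.3500 + 0.0815·74.4000] = 44.0079; exercise value = 54.0000 > continuation, so V_d = 54.0000 (exercise)
Node 0 (S = 85): continuation = e^(−0.1)·[0.9185·7.2500 + 0.0815·54.0000] = 10.0079; exercise value = 20.0000 > continuation, so V_0 = 20.0000 (exercise)

£20.00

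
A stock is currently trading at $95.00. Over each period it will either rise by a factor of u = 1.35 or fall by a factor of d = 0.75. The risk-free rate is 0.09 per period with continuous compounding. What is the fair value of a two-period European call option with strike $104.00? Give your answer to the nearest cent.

Risk-neutral probability p = (e^0.09 − 0.75)/(1.35 − 0.75) = 0.3442/0.6000 = 0.5736
Terminal stock prices: S_uu = 173.1, S_ud = 96.19, S_dd = 53.44
Terminal payoffs (S − K): max(69.14, 0) = 69.14, max(-7.812, 0) = 0, max(-50.56, 0) = 0
Node u (S = 128.2): V_u = e^(−0.09)·[0.5736·69.1375 + 0.4264·0.0000] = 36.2455
Node d (S = 71.25): V_d = e^(−0.09)·[0.5736·0.0000 + 0.4264·0.0000] = 0.0000
Node 0 (S = 95): V_0 = e^(−0.09)·[0.5736·36.2455 + 0.4264·0.0000] = 19.0018

$19.00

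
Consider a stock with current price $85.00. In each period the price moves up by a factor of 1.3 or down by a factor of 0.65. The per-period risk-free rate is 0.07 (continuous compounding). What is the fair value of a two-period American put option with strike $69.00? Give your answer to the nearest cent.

Risk-neutral probability p = (e^0.07 − 0.65)/(1.3 − 0.65) = 0.4225/0.6500 = 0.6500
Terminal stock prices: S_uu = 143.7, S_ud = 71.83, S_dd = 35.91
Terminal payoffs (K − S): max(-74.65, 0) = 0, max(-2.825, 0) = 0, max(33.09, 0) = 33.09
Node u (S = 110.5): continuation = e^(−0.07)·[0.6500·0.0000 + 0.3500·0.0000] = 0.0000; exercise value = 0.0000 ≤ continuation, so V_u = 0.0000
Node d (S = 55.25): continuation = e^(−0.07)·[0.6500·0.0000 + 0.3500·33.0875] = 10.7973; exercise value = 13.7500 > continuation, so V_d = 13.7500 (exercise)
Node 0 (S = 85): continuation = e^(−0.07)·[0.6500·0.0000 + 0.3500·13.7500] = 4.4870; exercise value = 0.0000 ≤ continuation, so V_0 = 4.4870

$4.49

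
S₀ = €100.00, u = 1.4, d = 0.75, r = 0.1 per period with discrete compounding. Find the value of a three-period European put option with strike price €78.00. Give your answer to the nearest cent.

€2.65

Risk-neutral probability p = (1 + 0.1 − 0.75)/(1.4 − 0.75) = 0.3500/0.6500 = 0.5385
Terminal stock prices: S_uuu = 274.4, S_uud = 147, S_udd = 78.75, S_ddd = 42.19
Terminal payoffs (K − S): max(-196.4, 0) = 0, max(-69, 0) = 0, max(-0.75, 0) = 0, max(35.81, 0) = 35.81
Node uu (S = 196): V_uu = 1/1.1·[0.5385·0.0000 + 0.4615·0.0000] = 0.0000
Node ud (S = 105): V_ud = 1/1.1·[0.5385·0.0000 + 0.4615·0.0000] = 0.0000
Node dd (S = 56.25): V_dd = 1/1.1·[0.5385·0.0000 + 0.4615·35.8125] = 15.0262
Node u (S = 140): V_u = 1/1.1·[0.5385·0.0000 + 0.4615·0.0000] = 0.0000
Node d (S = 75): V_d = 1/1.1·[0.5385·0.0000 + 0.4615·15.0262] = 6.3047
Node 0 (S = 100): V_0 = 1/1.1·[0.5385·0.0000 + 0.4615·6.3047] = 2.6453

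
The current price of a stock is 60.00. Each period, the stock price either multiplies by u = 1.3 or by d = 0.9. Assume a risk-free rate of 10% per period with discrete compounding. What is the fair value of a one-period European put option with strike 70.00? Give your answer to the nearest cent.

Risk-neutral probability p = (1 + 0.1 − 0.9)/(1.3 − 0.9) = 0.2000/0.4000 = 0.5000
Terminal stock prices: S_u = 78, S_d = 54
Terminal payoffs (K − S): max(-8, 0) = 0, max(16, 0) = 16
Node 0 (S = 60): V_0 = 1/1.1·[0.5000·0.0000 + 0.5000·16.0000] = 7.2727

7.27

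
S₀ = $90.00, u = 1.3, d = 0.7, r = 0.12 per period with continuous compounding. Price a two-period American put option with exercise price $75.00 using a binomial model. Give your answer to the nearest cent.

$3.06

Risk-neutral probability p = (e^0.12 − 0.7)/(1.3 − 0.7) = 0.4275/0.6000 = 0.7125
Terminal stock prices: S_uu = 152.1, S_ud = 81.9, S_dd = 44.1
Terminal payoffs (K − S): max(-77.1, 0) = 0, max(-6.9, 0) = 0, max(30.9, 0) = 30.9
Node u (S = 117): continuation = e^(−0.12)·[0.7125·0.0000 + 0.2875·0.0000] = 0.0000; exercise value = 0.0000 ≤ continuation, so V_u = 0.0000
Node d (S = 63): continuation = e^(−0.12)·[0.7125·0.0000 + 0.2875·30.9000] = 7.8793; exercise value = 12.0000 > continuation, so V_d = 12.0000 (exercise)
Node 0 (S = 90): continuation = e^(−0.12)·[0.7125·0.0000 + 0.2875·12.0000] = 3.0599; exercise value = 0.0000 ≤ continuation, so V_0 = 3.0599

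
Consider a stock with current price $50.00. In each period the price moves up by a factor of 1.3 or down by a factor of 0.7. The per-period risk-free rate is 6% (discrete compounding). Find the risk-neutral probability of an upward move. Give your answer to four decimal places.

Risk-neutral probability p = (1 + 0.06 − 0.7)/(1.3 − 0.7) = 0.3600/0.6000 = 0.6000

p = 0.6000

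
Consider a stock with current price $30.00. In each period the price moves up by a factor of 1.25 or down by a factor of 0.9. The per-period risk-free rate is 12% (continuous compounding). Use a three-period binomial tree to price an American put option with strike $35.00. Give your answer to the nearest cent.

$5.00

Risk-neutral probability p = (e^0.12 − 0.9)/(1.25 − 0.9) = 0.2275/0.3500 = 0.6500
Terminal stock prices: S_uuu = 58.59, S_uud = 42.19, S_udd = 30.38, S_ddd = 21.87
Terminal payoffs (K − S): max(-23.59, 0) = 0, max(-7.188, 0) = 0, max(4.625, 0) = 4.625, max(13.13, 0) = 13.13
Node uu (S = 46.88): continuation = e^(−0.12)·[0.6500·0.0000 + 0.3500·0.0000] = 0.0000; exercise value = 0.0000 ≤ continuation, so V_uu = 0.0000
Node ud (S = 33.75): continuation = e^(−0.12)·[0.6500·0.0000 + 0.3500·4.6250] = 1.4357; exercise value = 1.2500 ≤ continuation, so V_ud = 1.4357
Node dd (S = 24.3): continuation = e^(−0.12)·[0.6500·4.6250 + 0.3500·13.1300] = 6.7422; exercise value = 10.7000 > continuation, so V_dd = 10.7000 (exercise)
Node u (S = 37.5): continuation = e^(−0.12)·[0.6500·0.0000 + 0.3500·1.4357] = 0.4457; exercise value = 0.0000 ≤ continuation, so V_u = 0.4457
Node d (S = 27): continuation = e^(−0.12)·[0.6500·1.4357 + 0.3500·10.7000] = 4.1493; exercise value = 8.0000 > continuation, so V_d = 8.0000 (exercise)
Node 0 (S = 30): continuation = e^(−0.12)·[0.6500·0.4457 + 0.3500·8.0000] = 2.7404; exercise value = 5.0000 > continuation, so V_0 = 5.0000 (exercise)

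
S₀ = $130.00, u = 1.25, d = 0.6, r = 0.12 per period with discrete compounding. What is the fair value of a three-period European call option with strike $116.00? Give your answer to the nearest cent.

Risk-neutral probability p = (1 + 0.12 − 0.6)/(1.25 − 0.6) = 0.5200/0.6500 = 0.8000
Terminal stock prices: S_uuu = 253.9, S_uud = 121.9, S_udd = 58.5, S_ddd = 28.08
Terminal payoffs (S − K): max(137.9, 0) = 137.9, max(5.875, 0) = 5.875, max(-57.5, 0) = 0, max(-87.92, 0) = 0
Node uu (S = 203.1): V_uu = 1/1.12·[0.8000·137.9062 + 0.2000·5.8750] = 99.5536
Node ud (S = 97.5): V_ud = 1/1.12·[0.8000·5.8750 + 0.2000·0.0000] = 4.1964
Node dd (S = 46.8): V_dd = 1/1.12·[0.8000·0.0000 + 0.2000·0.0000] = 0.0000
Node u (S = 162.5): V_u = 1/1.12·[0.8000·99.5536 + 0.2000·4.1964] = 71.8591
Node d (S = 78): V_d = 1/1.12·[0.8000·4.1964 + 0.2000·0.0000] = 2.9974
Node 0 (S = 130): V_0 = 1/1.12·[0.8000·71.8591 + 0.2000·2.9974] = 51.8632

$51.86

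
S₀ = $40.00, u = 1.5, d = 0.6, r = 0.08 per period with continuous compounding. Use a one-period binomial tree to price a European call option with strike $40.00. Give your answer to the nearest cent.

$9.91

Risk-neutral probability p = (e^0.08 − 0.6)/(1.5 − 0.6) = 0.4833/0.9000 = 0.5370
Terminal stock prices: S_u = 60, S_d = 24
Terminal payoffs (S − K): max(20, 0) = 20, max(-16, 0) = 0
Node 0 (S = 40): V_0 = e^(−0.08)·[0.5370·20.0000 + 0.4630·0.0000] = 9.9140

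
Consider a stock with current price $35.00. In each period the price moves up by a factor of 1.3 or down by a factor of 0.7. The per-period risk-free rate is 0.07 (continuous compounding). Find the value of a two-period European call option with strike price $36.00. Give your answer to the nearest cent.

$7.76

Risk-neutral probability p = (e^0.07 − 0.7)/(1.3 − 0.7) = 0.3725/0.6000 = 0.6208
Terminal stock prices: S_uu = 59.15, S_ud = 31.85, S_dd = 17.15
Terminal payoffs (S − K): max(23.15, 0) = 23.15, max(-4.15, 0) = 0, max(-18.85, 0) = 0
Node u (S = 45.5): V_u = e^(−0.07)·[0.6208·23.1500 + 0.3792·0.0000] = 13.4009
Node d (S = 24.5): V_d = e^(−0.07)·[0.6208·0.0000 + 0.3792·0.0000] = 0.0000
Node 0 (S = 35): V_0 = e^(−0.07)·[0.6208·13.4009 + 0.3792·0.0000] = 7.7574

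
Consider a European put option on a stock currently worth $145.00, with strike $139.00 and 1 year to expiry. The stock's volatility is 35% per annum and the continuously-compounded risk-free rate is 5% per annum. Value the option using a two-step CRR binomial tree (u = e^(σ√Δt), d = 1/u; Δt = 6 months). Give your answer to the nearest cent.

CRR parameters: u = e^(σ√Δt) = e^(0.35·√0.5) = 1.2808, d = 1/u = 0.7808
Per-period rate: rΔt = 0.05·0.5 = 0.025, so R = e^0.025 = 1.0253
Risk-neutral probability p = (e^0.025 − 0.7808)/(1.2808 − 0.7808) = 0.2446/0.5000 = 0.4891
Terminal stock prices: S_uu = 237.9, S_ud = 145, S_dd = 88.39
Terminal payoffs (K − S): max(-98.87, 0) = 0, max(-6, 0) = 0, max(50.61, 0) = 50.61
Node u (S = 185.7): V_u = e^(−0.025)·[0.4891·0.0000 + 0.5109·0.0000] = 0.0000
Node d (S = 113.2): V_d = e^(−0.025)·[0.4891·0.0000 + 0.5109·50.6100] = 25.2198
Node 0 (S = 145): V_0 = e^(−0.025)·[0.4891·0.0000 + 0.5109·25.2198] = 12.5675

$12.57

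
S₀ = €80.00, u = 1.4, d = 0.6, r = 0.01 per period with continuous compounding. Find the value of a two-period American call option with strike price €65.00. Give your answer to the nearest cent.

Risk-neutral probability p = (e^0.01 − 0.6)/(1.4 − 0.6) = 0.4101/0.8000 = 0.5126
Terminal stock prices: S_uu = 156.8, S_ud = 67.2, S_dd = 28.8
Terminal payoffs (S − K): max(91.8, 0) = 91.8, max(2.2, 0) = 2.2, max(-36.2, 0) = 0
Node u (S = 112): continuation = e^(−0.01)·[0.5126·91.8000 + 0.4874·2.2000] = 47.6468; exercise value = 47.0000 ≤ continuation, so V_u = 47.6468
Node d (S = 48): continuation = e^(−0.01)·[0.5126·2.2000 + 0.4874·0.0000] = 1.1164; exercise value = 0.0000 ≤ continuation, so V_d = 1.1164
Node 0 (S = 80): continuation = e^(−0.01)·[0.5126·47.6468 + 0.4874·1.1164] = 24.7177; exercise value = 15.0000 ≤ continuation, so V_0 = 24.7177

€24.72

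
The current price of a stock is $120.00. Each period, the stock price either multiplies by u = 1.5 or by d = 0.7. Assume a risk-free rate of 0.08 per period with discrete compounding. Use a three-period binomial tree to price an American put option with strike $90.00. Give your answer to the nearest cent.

$7.75

Risk-neutral probability p = (1 + 0.08 − 0.7)/(1.5 − 0.7) = 0.3800/0.8000 = 0.4750
Terminal stock prices: S_uuu = 405, S_uud = 189, S_udd = 88.2, S_ddd = 41.16
Terminal payoffs (K − S): max(-315, 0) = 0, max(-99, 0) = 0, max(1.8, 0) = 1.8, max(48.84, 0) = 48.84
Node uu (S = 270): continuation = 1/1.08·[0.4750·0.0000 + 0.5250·0.0000] = 0.0000; exercise value = 0.0000 ≤ continuation, so V_uu = 0.0000
Node ud (S = 126): continuation = 1/1.08·[0.4750·0.0000 + 0.5250·1.8000] = 0.8750; exercise value = 0.0000 ≤ continuation, so V_ud = 0.8750
Node dd (S = 58.8): continuation = 1/1.08·[0.4750·1.8000 + 0.5250·48.8400] = 24.5333; exercise value = 31.2000 > continuation, so V_dd = 31.2000 (exercise)
Node u (S = 180): continuation = 1/1.08·[0.4750·0.0000 + 0.5250·0.8750] = 0.4253; exercise value = 0.0000 ≤ continuation, so V_u = 0.4253
Node d (S = 84): continuation = 1/1.08·[0.4750·0.8750 + 0.5250·31.2000] = 15.5515; exercise value = 6.0000 ≤ continuation, so V_d = 15.5515
Node 0 (S = 120): continuation = 1/1.08·[0.4750·0.4253 + 0.5250·15.5515] = 7.7468; exercise value = 0.0000 ≤ continuation, so V_0 = 7.7468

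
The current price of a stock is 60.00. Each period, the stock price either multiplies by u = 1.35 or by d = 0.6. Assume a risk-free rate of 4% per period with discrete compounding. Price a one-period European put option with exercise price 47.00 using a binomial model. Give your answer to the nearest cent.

Risk-neutral probability p = (1 + 0.04 − 0.6)/(1.35 − 0.6) = 0.4400/0.7500 = 0.5867
Terminal stock prices: S_u = 81, S_d = 36
Terminal payoffs (K − S): max(-34, 0) = 0, max(11, 0) = 11
Node 0 (S = 60): V_0 = 1/1.04·[0.5867·0.0000 + 0.4133·11.0000] = 4.3718

4.37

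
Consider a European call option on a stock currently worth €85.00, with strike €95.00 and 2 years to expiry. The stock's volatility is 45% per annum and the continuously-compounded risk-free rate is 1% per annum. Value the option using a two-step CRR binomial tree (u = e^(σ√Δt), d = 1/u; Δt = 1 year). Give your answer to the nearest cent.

€17.90

CRR parameters: u = e^(σ√Δt) = e^(0.45·√1) = 1.5683, d = 1/u = 0.6376
Per-period rate: rΔt = 0.01·1 = 0.01, so R = e^0.01 = 1.0101
Risk-neutral probability p = (e^0.01 − 0.6376)/(1.5683 − 0.6376) = 0.3724/0.9307 = 0.4002
Terminal stock prices: S_uu = 209.1, S_ud = 85, S_dd = 34.56
Terminal payoffs (S − K): max(114.1, 0) = 114.1, max(-10, 0) = 0, max(-60.44, 0) = 0
Node u (S = 133.3): V_u = e^(−0.01)·[0.4002·114.0663 + 0.5998·0.0000] = 45.1905
Node d (S = 54.2): V_d = e^(−0.01)·[0.4002·0.0000 + 0.5998·0.0000] = 0.0000
Node 0 (S = 85): V_0 = e^(−0.01)·[0.4002·45.1905 + 0.5998·0.0000] = 17.9035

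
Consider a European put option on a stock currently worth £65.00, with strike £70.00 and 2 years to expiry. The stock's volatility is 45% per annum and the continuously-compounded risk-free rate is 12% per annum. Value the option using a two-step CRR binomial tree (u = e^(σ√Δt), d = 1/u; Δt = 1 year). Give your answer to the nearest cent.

CRR parameters: u = e^(σ√Δt) = e^(0.45·√1) = 1.5683, d = 1/u = 0.6376
Per-period rate: rΔt = 0.12·1 = 0.12, so R = e^0.12 = 1.1275
Risk-neutral probability p = (e^0.12 − 0.6376)/(1.5683 − 0.6376) = 0.4899/0.9307 = 0.5264
Terminal stock prices: S_uu = 159.9, S_ud = 65, S_dd = 26.43
Terminal payoffs (K − S): max(-89.87, 0) = 0, max(5, 0) = 5, max(43.57, 0) = 43.57
Node u (S = 101.9): V_u = e^(−0.12)·[0.5264·0.0000 + 0.4736·5.0000] = 2.1004
Node d (S = 41.45): V_d = e^(−0.12)·[0.5264·5.0000 + 0.4736·43.5730] = 20.6386
Node 0 (S = 65): V_0 = e^(−0.12)·[0.5264·2.1004 + 0.4736·20.6386] = 9.6506

£9.65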